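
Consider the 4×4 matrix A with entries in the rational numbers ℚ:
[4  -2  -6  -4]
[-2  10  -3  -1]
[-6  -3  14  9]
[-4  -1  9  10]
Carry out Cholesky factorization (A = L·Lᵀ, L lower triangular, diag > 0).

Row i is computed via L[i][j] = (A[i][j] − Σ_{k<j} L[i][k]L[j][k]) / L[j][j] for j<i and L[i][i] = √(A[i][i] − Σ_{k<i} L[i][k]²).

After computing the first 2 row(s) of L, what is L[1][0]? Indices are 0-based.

L[1][0] = -1

Step 1: L[0][0] = √(4) = 2.
  L[1][0] = (-2) / L[0][0] = -1.
Step 2: L[1][1] = √(9) = 3.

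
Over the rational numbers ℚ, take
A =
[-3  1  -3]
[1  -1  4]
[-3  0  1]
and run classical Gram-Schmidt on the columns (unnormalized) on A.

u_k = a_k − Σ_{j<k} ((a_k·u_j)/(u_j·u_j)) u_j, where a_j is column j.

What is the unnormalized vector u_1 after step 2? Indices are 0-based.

Step 1: u_0 = a_0 = (-3, 1, -3).
Step 2: u_1 = a_1 − (-4/19)·u_0 = (7/19, -15/19, -12/19).

u_1 = (7/19, -15/19, -12/19)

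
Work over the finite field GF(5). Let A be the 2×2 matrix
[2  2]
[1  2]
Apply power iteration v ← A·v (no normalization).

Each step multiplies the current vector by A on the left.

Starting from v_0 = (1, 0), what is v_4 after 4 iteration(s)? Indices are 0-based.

v_4 = (3, 3)

v_0 = (1, 0).
v_1 = A·v_0 = (2, 1).
v_2 = A·v_1 = (1, 4).
v_3 = A·v_2 = (0, 4).
v_4 = A·v_3 = (3, 3).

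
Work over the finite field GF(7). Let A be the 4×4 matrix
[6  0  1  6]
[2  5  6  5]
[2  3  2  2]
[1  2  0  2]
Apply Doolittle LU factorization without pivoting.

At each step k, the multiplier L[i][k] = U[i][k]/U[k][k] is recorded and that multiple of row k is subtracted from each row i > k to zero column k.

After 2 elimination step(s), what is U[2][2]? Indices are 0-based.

U[2][2] = 2

Step 1: pivot at (0,0) is 6.
  row1 ← row1 − (5)·row0  ⇒  L[1][0]=5, U row1=(0, 5, 1, 3)
  row2 ← row2 − (5)·row0  ⇒  L[2][0]=5, U row2=(0, 3, 4, 0)
  row3 ← row3 − (6)·row0  ⇒  L[3][0]=6, U row3=(0, 2, 1, 1)
Step 2: pivot at (1,1) is 5.
  row2 ← row2 − (2)·row1  ⇒  L[2][1]=2, U row2=(0, 0, 2, 1)
  row3 ← row3 − (6)·row1  ⇒  L[3][1]=6, U row3=(0, 0, 2, 4)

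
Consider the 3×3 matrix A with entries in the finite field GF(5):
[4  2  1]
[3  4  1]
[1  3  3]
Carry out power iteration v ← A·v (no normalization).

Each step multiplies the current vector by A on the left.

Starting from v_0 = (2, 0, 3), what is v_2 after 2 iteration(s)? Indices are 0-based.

v_2 = (3, 0, 1)

v_0 = (2, 0, 3).
v_1 = A·v_0 = (1, 4, 1).
v_2 = A·v_1 = (3, 0, 1).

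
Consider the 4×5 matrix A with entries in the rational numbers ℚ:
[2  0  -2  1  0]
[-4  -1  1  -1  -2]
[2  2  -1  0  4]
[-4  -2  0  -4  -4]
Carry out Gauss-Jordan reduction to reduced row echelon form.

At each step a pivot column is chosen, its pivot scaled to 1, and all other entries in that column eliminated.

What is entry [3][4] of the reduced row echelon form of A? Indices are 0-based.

[1] R0 /= 2  ⇒  (1, 0, -1, 1/2, 0)
     R1 -= -4·R0  ⇒  (0, -1, -3, 1, -2)
     R2 -= 2·R0  ⇒  (0, 2, 1, -1, 4)
     R3 -= -4·R0  ⇒  (0, -2, -4, -2, -4)
[2] R1 /= -1  ⇒  (0, 1, 3, -1, 2)
     R2 -= 2·R1  ⇒  (0, 0, -5, 1, 0)
     R3 -= -2·R1  ⇒  (0, 0, 2, -4, 0)
[3] R2 /= -5  ⇒  (0, 0, 1, -1/5, 0)
     R0 -= -1·R2  ⇒  (1, 0, 0, 3/10, 0)
     R1 -= 3·R2  ⇒  (0, 1, 0, -2/5, 2)
     R3 -= 2·R2  ⇒  (0, 0, 0, -18/5, 0)
[4] R3 /= -18/5  ⇒  (0, 0, 0, 1, 0)
     R0 -= 3/10·R3  ⇒  (1, 0, 0, 0, 0)
     R1 -= -2/5·R3  ⇒  (0, 1, 0, 0, 2)
     R2 -= -1/5·R3  ⇒  (0, 0, 1, 0, 0)

M[3][4] = 0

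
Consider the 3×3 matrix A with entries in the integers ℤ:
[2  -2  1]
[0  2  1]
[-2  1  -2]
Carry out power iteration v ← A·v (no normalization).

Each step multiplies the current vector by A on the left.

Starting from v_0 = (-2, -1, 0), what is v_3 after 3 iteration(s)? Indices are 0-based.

v_3 = (4, -6, 1)

v_0 = (-2, -1, 0).
v_1 = A·v_0 = (-2, -2, 3).
v_2 = A·v_1 = (3, -1, -4).
v_3 = A·v_2 = (4, -6, 1).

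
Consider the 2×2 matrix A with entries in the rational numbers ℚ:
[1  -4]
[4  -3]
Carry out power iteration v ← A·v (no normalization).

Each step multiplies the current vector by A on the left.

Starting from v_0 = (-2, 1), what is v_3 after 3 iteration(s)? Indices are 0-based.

v_3 = (2, 125)

v_0 = (-2, 1).
v_1 = A·v_0 = (-6, -11).
v_2 = A·v_1 = (38, 9).
v_3 = A·v_2 = (2, 125).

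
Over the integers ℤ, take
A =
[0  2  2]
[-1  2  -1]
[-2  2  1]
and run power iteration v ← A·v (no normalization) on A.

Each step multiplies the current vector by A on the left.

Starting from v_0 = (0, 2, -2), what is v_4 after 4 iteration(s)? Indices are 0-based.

v_0 = (0, 2, -2).
v_1 = A·v_0 = (0, 6, 2).
v_2 = A·v_1 = (16, 10, 14).
v_3 = A·v_2 = (48, -10, 2).
v_4 = A·v_3 = (-16, -70, -114).

v_4 = (-16, -70, -114)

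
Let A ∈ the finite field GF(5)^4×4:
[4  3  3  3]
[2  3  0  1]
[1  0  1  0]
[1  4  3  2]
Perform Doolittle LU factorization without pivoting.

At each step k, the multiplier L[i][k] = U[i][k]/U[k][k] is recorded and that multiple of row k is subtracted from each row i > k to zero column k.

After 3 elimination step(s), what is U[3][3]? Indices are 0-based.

U[3][3] = 3

k=0: U[0][0]=4
  eliminate (1,0): mult=3, new row 1: (0, 4, 1, 2); set L[1][0]=3
  eliminate (2,0): mult=4, new row 2: (0, 3, 4, 3); set L[2][0]=4
  eliminate (3,0): mult=4, new row 3: (0, 2, 1, 0); set L[3][0]=4
k=1: U[1][1]=4
  eliminate (2,1): mult=2, new row 2: (0, 0, 2, 4); set L[2][1]=2
  eliminate (3,1): mult=3, new row 3: (0, 0, 3, 4); set L[3][1]=3
k=2: U[2][2]=2
  eliminate (3,2): mult=4, new row 3: (0, 0, 0, 3); set L[3][2]=4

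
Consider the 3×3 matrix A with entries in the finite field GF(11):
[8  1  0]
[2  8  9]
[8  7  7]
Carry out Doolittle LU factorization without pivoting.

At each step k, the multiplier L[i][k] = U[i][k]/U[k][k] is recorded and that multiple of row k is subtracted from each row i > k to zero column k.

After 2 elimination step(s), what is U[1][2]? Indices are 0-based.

U[1][2] = 9

Step 1: pivot at (0,0) is 8.
  row1 ← row1 − (3)·row0  ⇒  L[1][0]=3, U row1=(0, 5, 9)
  row2 ← row2 − (1)·row0  ⇒  L[2][0]=1, U row2=(0, 6, 7)
Step 2: pivot at (1,1) is 5.
  row2 ← row2 − (10)·row1  ⇒  L[2][1]=10, U row2=(0, 0, 5)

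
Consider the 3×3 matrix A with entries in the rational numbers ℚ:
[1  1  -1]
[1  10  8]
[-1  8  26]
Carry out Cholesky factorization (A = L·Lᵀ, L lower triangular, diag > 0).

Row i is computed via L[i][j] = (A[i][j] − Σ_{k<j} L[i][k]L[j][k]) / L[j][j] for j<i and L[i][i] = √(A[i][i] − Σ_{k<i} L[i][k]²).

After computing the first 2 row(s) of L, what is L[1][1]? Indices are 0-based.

L[1][1] = 3

Step 1: L[0][0] = √(1) = 1.
  L[1][0] = (1) / L[0][0] = 1.
Step 2: L[1][1] = √(9) = 3.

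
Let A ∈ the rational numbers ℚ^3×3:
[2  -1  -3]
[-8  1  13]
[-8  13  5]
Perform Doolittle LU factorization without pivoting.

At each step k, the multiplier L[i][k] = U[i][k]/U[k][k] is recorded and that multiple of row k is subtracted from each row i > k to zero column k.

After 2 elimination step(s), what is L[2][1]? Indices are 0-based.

L[2][1] = -3

[col 0] pivot 2
  R1 -= -4*R0 → (0, -3, 1)  (L[1][0] := -4)
  R2 -= -4*R0 → (0, 9, -7)  (L[2][0] := -4)
[col 1] pivot -3
  R2 -= -3*R1 → (0, 0, -4)  (L[2][1] := -3)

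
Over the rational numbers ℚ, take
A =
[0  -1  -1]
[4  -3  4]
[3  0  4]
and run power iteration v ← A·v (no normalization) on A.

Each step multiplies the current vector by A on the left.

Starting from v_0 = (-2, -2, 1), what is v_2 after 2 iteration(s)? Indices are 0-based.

v_0 = (-2, -2, 1).
v_1 = A·v_0 = (1, 2, -2).
v_2 = A·v_1 = (0, -10, -5).

v_2 = (0, -10, -5)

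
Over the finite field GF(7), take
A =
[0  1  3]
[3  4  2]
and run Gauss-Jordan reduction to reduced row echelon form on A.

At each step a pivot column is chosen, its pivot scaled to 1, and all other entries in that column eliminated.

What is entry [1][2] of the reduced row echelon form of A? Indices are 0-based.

M[1][2] = 3

[1] R0 <-> R1
[1] R0 /= 3  ⇒  (1, 6, 3)
[2] R1 /= 1  ⇒  (0, 1, 3)
     R0 -= 6·R1  ⇒  (1, 0, 6)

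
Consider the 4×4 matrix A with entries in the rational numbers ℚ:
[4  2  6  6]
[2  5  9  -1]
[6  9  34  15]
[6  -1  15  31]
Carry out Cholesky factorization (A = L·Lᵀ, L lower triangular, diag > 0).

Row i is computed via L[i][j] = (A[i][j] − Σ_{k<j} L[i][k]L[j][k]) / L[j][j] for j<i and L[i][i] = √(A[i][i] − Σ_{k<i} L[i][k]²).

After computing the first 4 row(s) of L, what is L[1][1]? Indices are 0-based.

Step 1: L[0][0] = √(4) = 2.
  L[1][0] = (2) / L[0][0] = 1.
Step 2: L[1][1] = √(4) = 2.
  L[2][0] = (6) / L[0][0] = 3.
  L[2][1] = (6) / L[1][1] = 3.
Step 3: L[2][2] = √(16) = 4.
  L[3][0] = (6) / L[0][0] = 3.
  L[3][1] = (-4) / L[1][1] = -2.
  L[3][2] = (12) / L[2][2] = 3.
Step 4: L[3][3] = √(9) = 3.

L[1][1] = 2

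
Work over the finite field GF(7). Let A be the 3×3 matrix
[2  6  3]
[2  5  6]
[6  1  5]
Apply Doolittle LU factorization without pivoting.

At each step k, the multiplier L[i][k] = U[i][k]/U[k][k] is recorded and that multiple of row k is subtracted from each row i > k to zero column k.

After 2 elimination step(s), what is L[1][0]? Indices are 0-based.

[col 0] pivot 2
  R1 -= 1*R0 → (0, 6, 3)  (L[1][0] := 1)
  R2 -= 3*R0 → (0, 4, 3)  (L[2][0] := 3)
[col 1] pivot 6
  R2 -= 3*R1 → (0, 0, 1)  (L[2][1] := 3)

L[1][0] = 1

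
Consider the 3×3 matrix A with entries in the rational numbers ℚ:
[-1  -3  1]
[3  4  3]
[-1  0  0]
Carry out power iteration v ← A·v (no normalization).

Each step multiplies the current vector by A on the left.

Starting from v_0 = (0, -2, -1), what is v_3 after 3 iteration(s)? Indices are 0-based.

v_3 = (54, -47, -28)

v_0 = (0, -2, -1).
v_1 = A·v_0 = (5, -11, 0).
v_2 = A·v_1 = (28, -29, -5).
v_3 = A·v_2 = (54, -47, -28).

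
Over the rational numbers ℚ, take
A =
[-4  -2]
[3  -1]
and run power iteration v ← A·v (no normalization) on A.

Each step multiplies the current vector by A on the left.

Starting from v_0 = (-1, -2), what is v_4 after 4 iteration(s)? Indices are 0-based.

v_0 = (-1, -2).
v_1 = A·v_0 = (8, -1).
v_2 = A·v_1 = (-30, 25).
v_3 = A·v_2 = (70, -115).
v_4 = A·v_3 = (-50, 325).

v_4 = (-50, 325)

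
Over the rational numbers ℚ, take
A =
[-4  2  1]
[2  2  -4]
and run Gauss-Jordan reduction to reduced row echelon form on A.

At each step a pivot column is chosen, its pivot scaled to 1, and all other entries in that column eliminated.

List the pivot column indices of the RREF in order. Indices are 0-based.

pivot columns: 0, 1

pivot(0,0)=-4: scale R0 → (1, -1/2, -1/4)
  clear (1,0): R1 −= (2)R0 → (0, 3, -7/2)
pivot(1,1)=3: scale R1 → (0, 1, -7/6)
  clear (0,1): R0 −= (-1/2)R1 → (1, 0, -5/6)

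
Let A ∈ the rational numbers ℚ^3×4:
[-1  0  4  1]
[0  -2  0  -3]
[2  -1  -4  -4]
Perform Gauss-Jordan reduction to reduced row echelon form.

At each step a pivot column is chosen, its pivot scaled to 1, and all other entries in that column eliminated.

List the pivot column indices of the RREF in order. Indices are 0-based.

[1] R0 /= -1  ⇒  (1, 0, -4, -1)
     R2 -= 2·R0  ⇒  (0, -1, 4, -2)
[2] R1 /= -2  ⇒  (0, 1, 0, 3/2)
     R2 -= -1·R1  ⇒  (0, 0, 4, -1/2)
[3] R2 /= 4  ⇒  (0, 0, 1, -1/8)
     R0 -= -4·R2  ⇒  (1, 0, 0, -3/2)

pivot columns: 0, 1, 2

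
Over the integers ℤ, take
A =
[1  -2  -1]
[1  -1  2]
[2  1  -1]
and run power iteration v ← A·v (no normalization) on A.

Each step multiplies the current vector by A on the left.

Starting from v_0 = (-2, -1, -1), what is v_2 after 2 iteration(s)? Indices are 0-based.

v_2 = (11, -4, 3)

v_0 = (-2, -1, -1).
v_1 = A·v_0 = (1, -3, -4).
v_2 = A·v_1 = (11, -4, 3).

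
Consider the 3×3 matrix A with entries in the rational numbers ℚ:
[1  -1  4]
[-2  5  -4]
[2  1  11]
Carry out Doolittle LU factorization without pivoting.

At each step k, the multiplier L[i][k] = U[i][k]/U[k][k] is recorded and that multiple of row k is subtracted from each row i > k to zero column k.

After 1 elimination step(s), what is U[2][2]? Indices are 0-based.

[col 0] pivot 1
  R1 -= -2*R0 → (0, 3, 4)  (L[1][0] := -2)
  R2 -= 2*R0 → (0, 3, 3)  (L[2][0] := 2)

U[2][2] = 3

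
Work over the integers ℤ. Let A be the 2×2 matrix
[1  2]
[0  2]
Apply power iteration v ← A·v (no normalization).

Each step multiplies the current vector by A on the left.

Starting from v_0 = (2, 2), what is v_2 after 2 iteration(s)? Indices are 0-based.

v_0 = (2, 2).
v_1 = A·v_0 = (6, 4).
v_2 = A·v_1 = (14, 8).

v_2 = (14, 8)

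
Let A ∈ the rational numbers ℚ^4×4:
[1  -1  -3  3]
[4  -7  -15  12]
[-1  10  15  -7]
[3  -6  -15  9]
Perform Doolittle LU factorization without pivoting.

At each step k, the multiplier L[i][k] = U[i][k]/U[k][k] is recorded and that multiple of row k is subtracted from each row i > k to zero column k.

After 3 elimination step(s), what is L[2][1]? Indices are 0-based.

Step 1: pivot at (0,0) is 1.
  row1 ← row1 − (4)·row0  ⇒  L[1][0]=4, U row1=(0, -3, -3, 0)
  row2 ← row2 − (-1)·row0  ⇒  L[2][0]=-1, U row2=(0, 9, 12, -4)
  row3 ← row3 − (3)·row0  ⇒  L[3][0]=3, U row3=(0, -3, -6, 0)
Step 2: pivot at (1,1) is -3.
  row2 ← row2 − (-3)·row1  ⇒  L[2][1]=-3, U row2=(0, 0, 3, -4)
  row3 ← row3 − (1)·row1  ⇒  L[3][1]=1, U row3=(0, 0, -3, 0)
Step 3: pivot at (2,2) is 3.
  row3 ← row3 − (-1)·row2  ⇒  L[3][2]=-1, U row3=(0, 0, 0, -4)

L[2][1] = -3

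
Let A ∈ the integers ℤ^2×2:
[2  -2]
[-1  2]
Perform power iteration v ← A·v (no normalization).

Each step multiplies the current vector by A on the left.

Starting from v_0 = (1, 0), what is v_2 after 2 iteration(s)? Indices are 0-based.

v_2 = (6, -4)

v_0 = (1, 0).
v_1 = A·v_0 = (2, -1).
v_2 = A·v_1 = (6, -4).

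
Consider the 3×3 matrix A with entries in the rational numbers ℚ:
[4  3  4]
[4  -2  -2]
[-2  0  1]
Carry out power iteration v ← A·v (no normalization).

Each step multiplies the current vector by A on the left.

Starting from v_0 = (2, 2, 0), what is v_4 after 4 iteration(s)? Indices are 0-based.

v_0 = (2, 2, 0).
v_1 = A·v_0 = (14, 4, -4).
v_2 = A·v_1 = (52, 56, -32).
v_3 = A·v_2 = (248, 160, -136).
v_4 = A·v_3 = (928, 944, -632).

v_4 = (928, 944, -632)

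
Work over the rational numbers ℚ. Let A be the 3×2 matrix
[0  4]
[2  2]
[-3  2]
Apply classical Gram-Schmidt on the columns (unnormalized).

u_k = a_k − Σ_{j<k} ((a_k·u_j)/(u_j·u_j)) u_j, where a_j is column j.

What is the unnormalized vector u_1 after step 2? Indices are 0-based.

Step 1: u_0 = a_0 = (0, 2, -3).
Step 2: u_1 = a_1 − (-2/13)·u_0 = (4, 30/13, 20/13).

u_1 = (4, 30/13, 20/13)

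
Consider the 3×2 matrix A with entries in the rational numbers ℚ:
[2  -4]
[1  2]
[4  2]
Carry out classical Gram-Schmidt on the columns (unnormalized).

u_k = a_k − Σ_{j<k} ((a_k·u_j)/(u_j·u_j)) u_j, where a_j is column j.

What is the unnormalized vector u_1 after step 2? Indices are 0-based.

u_1 = (-88/21, 40/21, 34/21)

Step 1: u_0 = a_0 = (2, 1, 4).
Step 2: u_1 = a_1 − (2/21)·u_0 = (-88/21, 40/21, 34/21).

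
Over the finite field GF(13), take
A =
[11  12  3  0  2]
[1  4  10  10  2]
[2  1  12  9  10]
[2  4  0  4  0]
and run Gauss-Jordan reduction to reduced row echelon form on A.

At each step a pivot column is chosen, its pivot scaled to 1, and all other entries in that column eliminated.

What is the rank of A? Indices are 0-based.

[1] R0 /= 11  ⇒  (1, 7, 5, 0, 12)
     R1 -= 1·R0  ⇒  (0, 10, 5, 10, 3)
     R2 -= 2·R0  ⇒  (0, 0, 2, 9, 12)
     R3 -= 2·R0  ⇒  (0, 3, 3, 4, 2)
[2] R1 /= 10  ⇒  (0, 1, 7, 1, 12)
     R0 -= 7·R1  ⇒  (1, 0, 8, 6, 6)
     R3 -= 3·R1  ⇒  (0, 0, 8, 1, 5)
[3] R2 /= 2  ⇒  (0, 0, 1, 11, 6)
     R0 -= 8·R2  ⇒  (1, 0, 0, 9, 10)
     R1 -= 7·R2  ⇒  (0, 1, 0, 2, 9)
     R3 -= 8·R2  ⇒  (0, 0, 0, 4, 9)
[4] R3 /= 4  ⇒  (0, 0, 0, 1, 12)
     R0 -= 9·R3  ⇒  (1, 0, 0, 0, 6)
     R1 -= 2·R3  ⇒  (0, 1, 0, 0, 11)
     R2 -= 11·R3  ⇒  (0, 0, 1, 0, 4)

rank = 4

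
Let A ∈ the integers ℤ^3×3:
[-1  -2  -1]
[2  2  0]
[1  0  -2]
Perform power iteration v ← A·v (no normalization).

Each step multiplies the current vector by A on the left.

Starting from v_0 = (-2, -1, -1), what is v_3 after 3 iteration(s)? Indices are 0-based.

v_0 = (-2, -1, -1).
v_1 = A·v_0 = (5, -6, 0).
v_2 = A·v_1 = (7, -2, 5).
v_3 = A·v_2 = (-8, 10, -3).

v_3 = (-8, 10, -3)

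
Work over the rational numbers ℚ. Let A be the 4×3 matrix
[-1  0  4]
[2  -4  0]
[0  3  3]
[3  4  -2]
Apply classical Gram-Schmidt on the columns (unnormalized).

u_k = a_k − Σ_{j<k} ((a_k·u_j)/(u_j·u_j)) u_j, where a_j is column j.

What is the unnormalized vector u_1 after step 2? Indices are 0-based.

Step 1: u_0 = a_0 = (-1, 2, 0, 3).
Step 2: u_1 = a_1 − (2/7)·u_0 = (2/7, -32/7, 3, 22/7).

u_1 = (2/7, -32/7, 3, 22/7)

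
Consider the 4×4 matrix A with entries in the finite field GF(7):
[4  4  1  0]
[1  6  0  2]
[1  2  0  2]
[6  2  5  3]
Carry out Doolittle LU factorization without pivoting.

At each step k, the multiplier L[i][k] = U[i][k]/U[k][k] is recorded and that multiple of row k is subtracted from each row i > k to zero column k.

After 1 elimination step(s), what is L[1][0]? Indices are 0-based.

Step 1: pivot at (0,0) is 4.
  row1 ← row1 − (2)·row0  ⇒  L[1][0]=2, U row1=(0, 5, 5, 2)
  row2 ← row2 − (2)·row0  ⇒  L[2][0]=2, U row2=(0, 1, 5, 2)
  row3 ← row3 − (5)·row0  ⇒  L[3][0]=5, U row3=(0, 3, 0, 3)

L[1][0] = 2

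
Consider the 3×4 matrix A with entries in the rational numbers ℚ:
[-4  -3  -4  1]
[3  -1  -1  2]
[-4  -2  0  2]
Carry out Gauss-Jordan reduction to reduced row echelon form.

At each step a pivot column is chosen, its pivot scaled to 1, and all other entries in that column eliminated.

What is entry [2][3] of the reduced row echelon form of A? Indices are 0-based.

M[2][3] = 2/3

[1] R0 /= -4  ⇒  (1, 3/4, 1, -1/4)
     R1 -= 3·R0  ⇒  (0, -13/4, -4, 11/4)
     R2 -= -4·R0  ⇒  (0, 1, 4, 1)
[2] R1 /= -13/4  ⇒  (0, 1, 16/13, -11/13)
     R0 -= 3/4·R1  ⇒  (1, 0, 1/13, 5/13)
     R2 -= 1·R1  ⇒  (0, 0, 36/13, 24/13)
[3] R2 /= 36/13  ⇒  (0, 0, 1, 2/3)
     R0 -= 1/13·R2  ⇒  (1, 0, 0, 1/3)
     R1 -= 16/13·R2  ⇒  (0, 1, 0, -5/3)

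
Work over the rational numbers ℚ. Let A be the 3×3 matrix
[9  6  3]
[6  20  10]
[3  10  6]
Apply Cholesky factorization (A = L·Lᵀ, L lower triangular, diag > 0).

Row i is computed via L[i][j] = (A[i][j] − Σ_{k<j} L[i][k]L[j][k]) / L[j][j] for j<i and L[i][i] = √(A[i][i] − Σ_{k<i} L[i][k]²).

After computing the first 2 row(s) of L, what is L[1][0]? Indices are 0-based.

L[1][0] = 2

Step 1: L[0][0] = √(9) = 3.
  L[1][0] = (6) / L[0][0] = 2.
Step 2: L[1][1] = √(16) = 4.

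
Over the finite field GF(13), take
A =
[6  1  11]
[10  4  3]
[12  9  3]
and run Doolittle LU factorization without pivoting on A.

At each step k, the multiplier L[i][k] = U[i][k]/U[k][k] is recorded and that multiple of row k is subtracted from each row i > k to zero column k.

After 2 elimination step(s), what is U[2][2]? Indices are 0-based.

k=0: U[0][0]=6
  eliminate (1,0): mult=6, new row 1: (0, 11, 2); set L[1][0]=6
  eliminate (2,0): mult=2, new row 2: (0, 7, 7); set L[2][0]=2
k=1: U[1][1]=11
  eliminate (2,1): mult=3, new row 2: (0, 0, 1); set L[2][1]=3

U[2][2] = 1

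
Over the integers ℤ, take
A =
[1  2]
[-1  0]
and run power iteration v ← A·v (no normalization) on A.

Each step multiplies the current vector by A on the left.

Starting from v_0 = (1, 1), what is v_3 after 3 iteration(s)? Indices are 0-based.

v_3 = (-5, -1)

v_0 = (1, 1).
v_1 = A·v_0 = (3, -1).
v_2 = A·v_1 = (1, -3).
v_3 = A·v_2 = (-5, -1).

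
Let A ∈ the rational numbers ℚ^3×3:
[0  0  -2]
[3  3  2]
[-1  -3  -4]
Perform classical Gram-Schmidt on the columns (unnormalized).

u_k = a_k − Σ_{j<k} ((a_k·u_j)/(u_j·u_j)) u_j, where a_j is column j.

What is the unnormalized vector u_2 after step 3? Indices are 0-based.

Step 1: u_0 = a_0 = (0, 3, -1).
Step 2: u_1 = a_1 − (6/5)·u_0 = (0, -3/5, -9/5).
Step 3: u_2 = a_2 − (1)·u_0 − (5/3)·u_1 = (-2, 0, 0).

u_2 = (-2, 0, 0)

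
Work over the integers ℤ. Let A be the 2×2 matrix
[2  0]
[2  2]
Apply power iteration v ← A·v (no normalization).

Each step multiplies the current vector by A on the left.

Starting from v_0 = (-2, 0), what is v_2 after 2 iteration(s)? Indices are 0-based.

v_0 = (-2, 0).
v_1 = A·v_0 = (-4, -4).
v_2 = A·v_1 = (-8, -16).

v_2 = (-8, -16)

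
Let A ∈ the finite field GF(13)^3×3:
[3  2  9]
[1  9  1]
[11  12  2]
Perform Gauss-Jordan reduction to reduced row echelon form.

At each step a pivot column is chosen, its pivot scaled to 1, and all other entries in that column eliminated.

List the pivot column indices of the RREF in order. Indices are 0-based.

step 1: normalize row 0 (÷3) = (1, 5, 3)
  row 1: subtract 1×row0 = (0, 4, 11)
  row 2: subtract 11×row0 = (0, 9, 8)
step 2: normalize row 1 (÷4) = (0, 1, 6)
  row 0: subtract 5×row1 = (1, 0, 12)
  row 2: subtract 9×row1 = (0, 0, 6)
step 3: normalize row 2 (÷6) = (0, 0, 1)
  row 0: subtract 12×row2 = (1, 0, 0)
  row 1: subtract 6×row2 = (0, 1, 0)

pivot columns: 0, 1, 2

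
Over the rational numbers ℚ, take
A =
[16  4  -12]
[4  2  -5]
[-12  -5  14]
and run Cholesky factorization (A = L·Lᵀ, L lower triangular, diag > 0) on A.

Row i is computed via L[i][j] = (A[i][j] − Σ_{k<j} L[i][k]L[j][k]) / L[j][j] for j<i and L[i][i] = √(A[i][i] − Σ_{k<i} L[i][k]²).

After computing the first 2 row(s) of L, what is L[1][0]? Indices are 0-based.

Step 1: L[0][0] = √(16) = 4.
  L[1][0] = (4) / L[0][0] = 1.
Step 2: L[1][1] = √(1) = 1.

L[1][0] = 1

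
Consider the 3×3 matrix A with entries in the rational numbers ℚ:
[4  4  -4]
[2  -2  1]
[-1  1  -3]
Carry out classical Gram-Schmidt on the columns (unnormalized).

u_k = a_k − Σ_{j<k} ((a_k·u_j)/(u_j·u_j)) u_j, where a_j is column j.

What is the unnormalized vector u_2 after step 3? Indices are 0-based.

u_2 = (0, -1, -2)

Step 1: u_0 = a_0 = (4, 2, -1).
Step 2: u_1 = a_1 − (11/21)·u_0 = (40/21, -64/21, 32/21).
Step 3: u_2 = a_2 − (-11/21)·u_0 − (-1)·u_1 = (0, -1, -2).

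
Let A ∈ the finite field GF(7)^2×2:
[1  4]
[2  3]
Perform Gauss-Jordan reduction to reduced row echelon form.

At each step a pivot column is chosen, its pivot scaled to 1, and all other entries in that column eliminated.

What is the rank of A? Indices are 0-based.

rank = 2

[1] R0 /= 1  ⇒  (1, 4)
     R1 -= 2·R0  ⇒  (0, 2)
[2] R1 /= 2  ⇒  (0, 1)
     R0 -= 4·R1  ⇒  (1, 0)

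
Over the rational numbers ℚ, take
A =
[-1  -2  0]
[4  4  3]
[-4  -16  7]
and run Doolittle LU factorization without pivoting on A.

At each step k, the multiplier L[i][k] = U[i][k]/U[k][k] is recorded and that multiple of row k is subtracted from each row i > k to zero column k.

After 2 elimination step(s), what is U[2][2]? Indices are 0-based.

U[2][2] = 1

Step 1: pivot at (0,0) is -1.
  row1 ← row1 − (-4)·row0  ⇒  L[1][0]=-4, U row1=(0, -4, 3)
  row2 ← row2 − (4)·row0  ⇒  L[2][0]=4, U row2=(0, -8, 7)
Step 2: pivot at (1,1) is -4.
  row2 ← row2 − (2)·row1  ⇒  L[2][1]=2, U row2=(0, 0, 1)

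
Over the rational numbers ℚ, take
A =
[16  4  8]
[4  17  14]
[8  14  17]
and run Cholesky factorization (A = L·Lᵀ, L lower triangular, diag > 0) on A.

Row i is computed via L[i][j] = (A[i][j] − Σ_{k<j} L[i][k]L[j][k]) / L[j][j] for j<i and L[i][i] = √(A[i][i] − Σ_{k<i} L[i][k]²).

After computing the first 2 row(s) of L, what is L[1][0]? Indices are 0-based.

L[1][0] = 1

Step 1: L[0][0] = √(16) = 4.
  L[1][0] = (4) / L[0][0] = 1.
Step 2: L[1][1] = √(16) = 4.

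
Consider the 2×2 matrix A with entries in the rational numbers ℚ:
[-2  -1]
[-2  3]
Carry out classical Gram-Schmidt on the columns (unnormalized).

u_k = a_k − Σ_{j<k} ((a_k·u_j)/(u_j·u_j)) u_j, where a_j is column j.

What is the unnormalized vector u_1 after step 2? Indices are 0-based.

Step 1: u_0 = a_0 = (-2, -2).
Step 2: u_1 = a_1 − (-1/2)·u_0 = (-2, 2).

u_1 = (-2, 2)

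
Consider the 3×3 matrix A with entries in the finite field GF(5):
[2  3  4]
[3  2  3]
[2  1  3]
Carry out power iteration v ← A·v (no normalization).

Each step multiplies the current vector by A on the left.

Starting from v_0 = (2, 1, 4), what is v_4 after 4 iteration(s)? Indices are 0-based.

v_4 = (2, 1, 2)

v_0 = (2, 1, 4).
v_1 = A·v_0 = (3, 0, 2).
v_2 = A·v_1 = (4, 0, 2).
v_3 = A·v_2 = (1, 3, 4).
v_4 = A·v_3 = (2, 1, 2).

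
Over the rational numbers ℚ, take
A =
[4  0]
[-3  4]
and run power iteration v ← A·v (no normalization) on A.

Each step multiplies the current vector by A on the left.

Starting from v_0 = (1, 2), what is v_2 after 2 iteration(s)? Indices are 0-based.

v_2 = (16, 8)

v_0 = (1, 2).
v_1 = A·v_0 = (4, 5).
v_2 = A·v_1 = (16, 8).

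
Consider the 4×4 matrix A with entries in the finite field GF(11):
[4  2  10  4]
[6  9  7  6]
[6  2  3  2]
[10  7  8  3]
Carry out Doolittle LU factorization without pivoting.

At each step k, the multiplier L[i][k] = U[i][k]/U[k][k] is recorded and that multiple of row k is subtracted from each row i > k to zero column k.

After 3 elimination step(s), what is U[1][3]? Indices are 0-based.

U[1][3] = 0

k=0: U[0][0]=4
  eliminate (1,0): mult=7, new row 1: (0, 6, 3, 0); set L[1][0]=7
  eliminate (2,0): mult=7, new row 2: (0, 10, 10, 7); set L[2][0]=7
  eliminate (3,0): mult=8, new row 3: (0, 2, 5, 4); set L[3][0]=8
k=1: U[1][1]=6
  eliminate (2,1): mult=9, new row 2: (0, 0, 5, 7); set L[2][1]=9
  eliminate (3,1): mult=4, new row 3: (0, 0, 4, 4); set L[3][1]=4
k=2: U[2][2]=5
  eliminate (3,2): mult=3, new row 3: (0, 0, 0, 5); set L[3][2]=3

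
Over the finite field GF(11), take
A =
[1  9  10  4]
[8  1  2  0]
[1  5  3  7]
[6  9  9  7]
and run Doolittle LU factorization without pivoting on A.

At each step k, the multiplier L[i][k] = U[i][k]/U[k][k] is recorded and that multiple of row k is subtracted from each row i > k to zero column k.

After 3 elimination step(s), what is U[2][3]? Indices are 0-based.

Step 1: pivot at (0,0) is 1.
  row1 ← row1 − (8)·row0  ⇒  L[1][0]=8, U row1=(0, 6, 10, 1)
  row2 ← row2 − (1)·row0  ⇒  L[2][0]=1, U row2=(0, 7, 4, 3)
  row3 ← row3 − (6)·row0  ⇒  L[3][0]=6, U row3=(0, 10, 4, 5)
Step 2: pivot at (1,1) is 6.
  row2 ← row2 − (3)·row1  ⇒  L[2][1]=3, U row2=(0, 0, 7, 0)
  row3 ← row3 − (9)·row1  ⇒  L[3][1]=9, U row3=(0, 0, 2, 7)
Step 3: pivot at (2,2) is 7.
  row3 ← row3 − (5)·row2  ⇒  L[3][2]=5, U row3=(0, 0, 0, 7)

U[2][3] = 0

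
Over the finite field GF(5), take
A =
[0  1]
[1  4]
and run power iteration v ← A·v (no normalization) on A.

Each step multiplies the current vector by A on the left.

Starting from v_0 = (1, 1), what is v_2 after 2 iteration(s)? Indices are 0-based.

v_2 = (0, 1)

v_0 = (1, 1).
v_1 = A·v_0 = (1, 0).
v_2 = A·v_1 = (0, 1).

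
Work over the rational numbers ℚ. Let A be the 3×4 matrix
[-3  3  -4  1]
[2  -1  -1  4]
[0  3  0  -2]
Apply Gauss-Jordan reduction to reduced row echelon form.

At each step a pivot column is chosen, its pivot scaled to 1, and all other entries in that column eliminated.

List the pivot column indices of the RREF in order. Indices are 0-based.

[1] R0 /= -3  ⇒  (1, -1, 4/3, -1/3)
     R1 -= 2·R0  ⇒  (0, 1, -11/3, 14/3)
[2] R1 /= 1  ⇒  (0, 1, -11/3, 14/3)
     R0 -= -1·R1  ⇒  (1, 0, -7/3, 13/3)
     R2 -= 3·R1  ⇒  (0, 0, 11, -16)
[3] R2 /= 11  ⇒  (0, 0, 1, -16/11)
     R0 -= -7/3·R2  ⇒  (1, 0, 0, 31/33)
     R1 -= -11/3·R2  ⇒  (0, 1, 0, -2/3)

pivot columns: 0, 1, 2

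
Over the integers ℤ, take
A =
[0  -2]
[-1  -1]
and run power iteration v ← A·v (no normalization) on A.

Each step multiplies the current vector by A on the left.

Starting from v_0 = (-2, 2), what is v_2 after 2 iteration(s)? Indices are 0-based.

v_0 = (-2, 2).
v_1 = A·v_0 = (-4, 0).
v_2 = A·v_1 = (0, 4).

v_2 = (0, 4)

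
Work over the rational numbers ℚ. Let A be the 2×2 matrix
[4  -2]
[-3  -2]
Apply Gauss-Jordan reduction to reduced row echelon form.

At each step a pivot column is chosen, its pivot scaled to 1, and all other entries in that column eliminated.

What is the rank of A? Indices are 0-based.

rank = 2

pivot(0,0)=4: scale R0 → (1, -1/2)
  clear (1,0): R1 −= (-3)R0 → (0, -7/2)
pivot(1,1)=-7/2: scale R1 → (0, 1)
  clear (0,1): R0 −= (-1/2)R1 → (1, 0)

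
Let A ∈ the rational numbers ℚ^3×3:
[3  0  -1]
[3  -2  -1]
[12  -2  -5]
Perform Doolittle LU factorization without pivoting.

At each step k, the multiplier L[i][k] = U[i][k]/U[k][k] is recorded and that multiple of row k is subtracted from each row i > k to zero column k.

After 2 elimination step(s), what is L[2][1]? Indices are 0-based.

L[2][1] = 1

Step 1: pivot at (0,0) is 3.
  row1 ← row1 − (1)·row0  ⇒  L[1][0]=1, U row1=(0, -2, 0)
  row2 ← row2 − (4)·row0  ⇒  L[2][0]=4, U row2=(0, -2, -1)
Step 2: pivot at (1,1) is -2.
  row2 ← row2 − (1)·row1  ⇒  L[2][1]=1, U row2=(0, 0, -1)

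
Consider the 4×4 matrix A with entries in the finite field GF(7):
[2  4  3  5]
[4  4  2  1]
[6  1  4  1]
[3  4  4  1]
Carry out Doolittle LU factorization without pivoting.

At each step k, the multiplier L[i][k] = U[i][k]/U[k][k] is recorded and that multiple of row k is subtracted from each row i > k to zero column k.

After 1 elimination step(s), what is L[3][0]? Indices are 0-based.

Step 1: pivot at (0,0) is 2.
  row1 ← row1 − (2)·row0  ⇒  L[1][0]=2, U row1=(0, 3, 3, 5)
  row2 ← row2 − (3)·row0  ⇒  L[2][0]=3, U row2=(0, 3, 2, 0)
  row3 ← row3 − (5)·row0  ⇒  L[3][0]=5, U row3=(0, 5, 3, 4)

L[3][0] = 5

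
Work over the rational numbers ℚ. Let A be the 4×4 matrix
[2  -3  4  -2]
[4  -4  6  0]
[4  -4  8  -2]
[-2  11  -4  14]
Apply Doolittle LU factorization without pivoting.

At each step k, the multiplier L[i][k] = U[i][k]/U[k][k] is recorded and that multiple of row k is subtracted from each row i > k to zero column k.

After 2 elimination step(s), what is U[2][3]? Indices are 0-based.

U[2][3] = -2

k=0: U[0][0]=2
  eliminate (1,0): mult=2, new row 1: (0, 2, -2, 4); set L[1][0]=2
  eliminate (2,0): mult=2, new row 2: (0, 2, 0, 2); set L[2][0]=2
  eliminate (3,0): mult=-1, new row 3: (0, 8, 0, 12); set L[3][0]=-1
k=1: U[1][1]=2
  eliminate (2,1): mult=1, new row 2: (0, 0, 2, -2); set L[2][1]=1
  eliminate (3,1): mult=4, new row 3: (0, 0, 8, -4); set L[3][1]=4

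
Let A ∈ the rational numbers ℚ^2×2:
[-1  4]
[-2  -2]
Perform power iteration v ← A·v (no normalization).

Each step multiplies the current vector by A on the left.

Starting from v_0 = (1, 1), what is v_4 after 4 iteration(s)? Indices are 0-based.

v_4 = (109, -122)

v_0 = (1, 1).
v_1 = A·v_0 = (3, -4).
v_2 = A·v_1 = (-19, 2).
v_3 = A·v_2 = (27, 34).
v_4 = A·v_3 = (109, -122).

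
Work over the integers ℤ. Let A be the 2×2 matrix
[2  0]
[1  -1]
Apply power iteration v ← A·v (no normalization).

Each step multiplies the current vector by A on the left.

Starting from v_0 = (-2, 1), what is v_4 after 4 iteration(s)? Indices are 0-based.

v_4 = (-32, -9)

v_0 = (-2, 1).
v_1 = A·v_0 = (-4, -3).
v_2 = A·v_1 = (-8, -1).
v_3 = A·v_2 = (-16, -7).
v_4 = A·v_3 = (-32, -9).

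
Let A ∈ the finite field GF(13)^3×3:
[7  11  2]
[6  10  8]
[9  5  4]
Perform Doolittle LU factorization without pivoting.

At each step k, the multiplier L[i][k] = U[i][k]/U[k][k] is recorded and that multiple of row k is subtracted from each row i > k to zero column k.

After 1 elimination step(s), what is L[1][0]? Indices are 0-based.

L[1][0] = 12

k=0: U[0][0]=7
  eliminate (1,0): mult=12, new row 1: (0, 8, 10); set L[1][0]=12
  eliminate (2,0): mult=5, new row 2: (0, 2, 7); set L[2][0]=5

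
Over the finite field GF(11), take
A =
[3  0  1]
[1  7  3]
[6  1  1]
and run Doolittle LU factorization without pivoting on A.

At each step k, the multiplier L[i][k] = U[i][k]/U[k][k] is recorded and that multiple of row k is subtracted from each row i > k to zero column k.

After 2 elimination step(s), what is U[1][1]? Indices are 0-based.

U[1][1] = 7

[col 0] pivot 3
  R1 -= 4*R0 → (0, 7, 10)  (L[1][0] := 4)
  R2 -= 2*R0 → (0, 1, 10)  (L[2][0] := 2)
[col 1] pivot 7
  R2 -= 8*R1 → (0, 0, 7)  (L[2][1] := 8)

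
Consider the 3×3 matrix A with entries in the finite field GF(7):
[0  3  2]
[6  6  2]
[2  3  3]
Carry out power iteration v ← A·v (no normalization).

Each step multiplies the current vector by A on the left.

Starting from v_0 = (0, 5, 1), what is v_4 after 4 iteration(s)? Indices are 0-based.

v_4 = (5, 3, 5)

v_0 = (0, 5, 1).
v_1 = A·v_0 = (3, 4, 4).
v_2 = A·v_1 = (6, 1, 2).
v_3 = A·v_2 = (0, 4, 0).
v_4 = A·v_3 = (5, 3, 5).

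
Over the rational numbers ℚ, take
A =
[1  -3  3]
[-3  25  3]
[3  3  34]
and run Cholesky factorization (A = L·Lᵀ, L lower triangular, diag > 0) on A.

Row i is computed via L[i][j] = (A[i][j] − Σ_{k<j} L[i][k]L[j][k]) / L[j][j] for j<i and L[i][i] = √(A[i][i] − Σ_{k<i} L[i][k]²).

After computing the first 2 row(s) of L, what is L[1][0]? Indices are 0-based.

L[1][0] = -3

Step 1: L[0][0] = √(1) = 1.
  L[1][0] = (-3) / L[0][0] = -3.
Step 2: L[1][1] = √(16) = 4.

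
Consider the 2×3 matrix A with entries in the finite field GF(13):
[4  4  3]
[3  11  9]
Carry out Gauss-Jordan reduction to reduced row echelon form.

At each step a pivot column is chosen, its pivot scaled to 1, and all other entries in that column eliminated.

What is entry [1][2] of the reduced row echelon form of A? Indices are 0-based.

M[1][2] = 11

[1] R0 /= 4  ⇒  (1, 1, 4)
     R1 -= 3·R0  ⇒  (0, 8, 10)
[2] R1 /= 8  ⇒  (0, 1, 11)
     R0 -= 1·R1  ⇒  (1, 0, 6)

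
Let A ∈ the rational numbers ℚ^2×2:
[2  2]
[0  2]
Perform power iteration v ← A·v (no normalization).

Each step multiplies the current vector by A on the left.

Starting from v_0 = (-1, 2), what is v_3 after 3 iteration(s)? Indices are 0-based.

v_0 = (-1, 2).
v_1 = A·v_0 = (2, 4).
v_2 = A·v_1 = (12, 8).
v_3 = A·v_2 = (40, 16).

v_3 = (40, 16)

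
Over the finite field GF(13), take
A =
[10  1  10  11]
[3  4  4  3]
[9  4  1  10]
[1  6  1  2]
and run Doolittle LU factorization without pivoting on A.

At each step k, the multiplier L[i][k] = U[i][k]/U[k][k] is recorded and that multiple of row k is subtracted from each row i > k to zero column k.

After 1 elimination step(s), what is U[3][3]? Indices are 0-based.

U[3][3] = 10

Step 1: pivot at (0,0) is 10.
  row1 ← row1 − (12)·row0  ⇒  L[1][0]=12, U row1=(0, 5, 1, 1)
  row2 ← row2 − (10)·row0  ⇒  L[2][0]=10, U row2=(0, 7, 5, 4)
  row3 ← row3 − (4)·row0  ⇒  L[3][0]=4, U row3=(0, 2, 0, 10)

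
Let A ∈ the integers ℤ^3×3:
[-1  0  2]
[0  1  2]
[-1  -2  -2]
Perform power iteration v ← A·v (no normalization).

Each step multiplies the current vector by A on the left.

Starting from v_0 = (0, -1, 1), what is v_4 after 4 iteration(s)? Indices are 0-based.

v_4 = (22, 9, 4)

v_0 = (0, -1, 1).
v_1 = A·v_0 = (2, 1, 0).
v_2 = A·v_1 = (-2, 1, -4).
v_3 = A·v_2 = (-6, -7, 8).
v_4 = A·v_3 = (22, 9, 4).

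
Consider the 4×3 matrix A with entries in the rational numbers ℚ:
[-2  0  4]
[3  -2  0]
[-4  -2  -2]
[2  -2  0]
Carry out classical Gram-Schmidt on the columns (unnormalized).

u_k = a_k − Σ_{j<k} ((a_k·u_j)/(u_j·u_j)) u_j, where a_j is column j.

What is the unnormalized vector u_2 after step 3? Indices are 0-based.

Step 1: u_0 = a_0 = (-2, 3, -4, 2).
Step 2: u_1 = a_1 − (-2/33)·u_0 = (-4/33, -20/11, -74/33, -62/33).
Step 3: u_2 = a_2 − (0)·u_0 − (33/98)·u_1 = (198/49, 30/49, -61/49, 31/49).

u_2 = (198/49, 30/49, -61/49, 31/49)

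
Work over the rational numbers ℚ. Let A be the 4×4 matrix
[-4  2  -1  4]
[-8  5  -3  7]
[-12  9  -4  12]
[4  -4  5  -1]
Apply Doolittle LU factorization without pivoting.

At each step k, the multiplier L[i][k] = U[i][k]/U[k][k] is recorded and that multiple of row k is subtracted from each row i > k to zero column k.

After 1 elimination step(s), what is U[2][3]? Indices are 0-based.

U[2][3] = 0

[col 0] pivot -4
  R1 -= 2*R0 → (0, 1, -1, -1)  (L[1][0] := 2)
  R2 -= 3*R0 → (0, 3, -1, 0)  (L[2][0] := 3)
  R3 -= -1*R0 → (0, -2, 4, 3)  (L[3][0] := -1)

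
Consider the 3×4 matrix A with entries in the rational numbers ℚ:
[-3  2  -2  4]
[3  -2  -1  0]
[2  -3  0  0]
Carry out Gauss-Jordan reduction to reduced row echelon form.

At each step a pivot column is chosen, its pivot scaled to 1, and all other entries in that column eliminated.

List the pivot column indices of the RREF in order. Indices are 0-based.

pivot columns: 0, 1, 2

[1] R0 /= -3  ⇒  (1, -2/3, 2/3, -4/3)
     R1 -= 3·R0  ⇒  (0, 0, -3, 4)
     R2 -= 2·R0  ⇒  (0, -5/3, -4/3, 8/3)
[2] R1 <-> R2
[2] R1 /= -5/3  ⇒  (0, 1, 4/5, -8/5)
     R0 -= -2/3·R1  ⇒  (1, 0, 6/5, -12/5)
[3] R2 /= -3  ⇒  (0, 0, 1, -4/3)
     R0 -= 6/5·R2  ⇒  (1, 0, 0, -4/5)
     R1 -= 4/5·R2  ⇒  (0, 1, 0, -8/15)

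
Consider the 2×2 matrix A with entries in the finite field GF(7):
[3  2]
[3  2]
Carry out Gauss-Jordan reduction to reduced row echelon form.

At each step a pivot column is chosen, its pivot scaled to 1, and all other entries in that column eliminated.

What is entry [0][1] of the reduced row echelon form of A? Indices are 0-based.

M[0][1] = 3

pivot(0,0)=3: scale R0 → (1, 3)
  clear (1,0): R1 −= (3)R0 → (0, 0)
col 1: no nonzero at/below row 1; advance.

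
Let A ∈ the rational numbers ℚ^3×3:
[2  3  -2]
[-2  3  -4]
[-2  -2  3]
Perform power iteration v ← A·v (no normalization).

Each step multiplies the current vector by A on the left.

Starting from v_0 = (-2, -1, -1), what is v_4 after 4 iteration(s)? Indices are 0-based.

v_4 = (47, -35, -39)

v_0 = (-2, -1, -1).
v_1 = A·v_0 = (-5, 5, 3).
v_2 = A·v_1 = (-1, 13, 9).
v_3 = A·v_2 = (19, 5, 3).
v_4 = A·v_3 = (47, -35, -39).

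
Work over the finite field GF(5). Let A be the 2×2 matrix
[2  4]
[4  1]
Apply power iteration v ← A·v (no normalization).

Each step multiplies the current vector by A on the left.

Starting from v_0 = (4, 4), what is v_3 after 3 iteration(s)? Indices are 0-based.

v_0 = (4, 4).
v_1 = A·v_0 = (4, 0).
v_2 = A·v_1 = (3, 1).
v_3 = A·v_2 = (0, 3).

v_3 = (0, 3)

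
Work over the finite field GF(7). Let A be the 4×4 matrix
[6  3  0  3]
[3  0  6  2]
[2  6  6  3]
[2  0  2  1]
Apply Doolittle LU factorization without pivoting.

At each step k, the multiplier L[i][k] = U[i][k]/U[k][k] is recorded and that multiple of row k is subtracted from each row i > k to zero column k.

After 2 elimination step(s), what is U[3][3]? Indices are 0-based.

k=0: U[0][0]=6
  eliminate (1,0): mult=4, new row 1: (0, 2, 6, 4); set L[1][0]=4
  eliminate (2,0): mult=5, new row 2: (0, 5, 6, 2); set L[2][0]=5
  eliminate (3,0): mult=5, new row 3: (0, 6, 2, 0); set L[3][0]=5
k=1: U[1][1]=2
  eliminate (2,1): mult=6, new row 2: (0, 0, 5, 6); set L[2][1]=6
  eliminate (3,1): mult=3, new row 3: (0, 0, 5, 2); set L[3][1]=3

U[3][3] = 2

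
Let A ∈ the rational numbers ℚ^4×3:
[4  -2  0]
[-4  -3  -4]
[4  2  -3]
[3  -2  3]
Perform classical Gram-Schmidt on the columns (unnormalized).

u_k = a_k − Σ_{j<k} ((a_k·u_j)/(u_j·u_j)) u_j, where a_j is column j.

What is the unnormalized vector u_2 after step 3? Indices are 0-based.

u_2 = (-416/387, -1262/387, -491/129, 836/387)

Step 1: u_0 = a_0 = (4, -4, 4, 3).
Step 2: u_1 = a_1 − (2/19)·u_0 = (-46/19, -49/19, 30/19, -44/19).
Step 3: u_2 = a_2 − (13/57)·u_0 − (-26/387)·u_1 = (-416/387, -1262/387, -491/129, 836/387).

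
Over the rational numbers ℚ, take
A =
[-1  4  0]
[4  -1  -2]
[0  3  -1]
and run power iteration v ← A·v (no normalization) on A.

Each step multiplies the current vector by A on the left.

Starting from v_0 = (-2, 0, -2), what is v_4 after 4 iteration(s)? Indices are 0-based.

v_4 = (-258, 176, -194)

v_0 = (-2, 0, -2).
v_1 = A·v_0 = (2, -4, 2).
v_2 = A·v_1 = (-18, 8, -14).
v_3 = A·v_2 = (50, -52, 38).
v_4 = A·v_3 = (-258, 176, -194).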